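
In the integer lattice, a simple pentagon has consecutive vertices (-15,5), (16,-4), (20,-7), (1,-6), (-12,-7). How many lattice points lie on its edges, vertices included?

The number of boundary lattice points is Σ gcd(|Δx|,|Δy|) = gcd(31,9) + gcd(4,3) + gcd(19,1) + gcd(13,1) + gcd(3,12) = 1+1+1+1+3 = 7.

7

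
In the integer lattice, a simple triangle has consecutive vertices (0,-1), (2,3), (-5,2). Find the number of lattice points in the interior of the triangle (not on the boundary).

Using the shoelace formula, 2A = |[0·3 − 2·(-1)] + [2·2 − (-5)·3] + [(-5)·(-1) − 0·2]| = 26, so the area is 13.
Along each edge there are gcd(|Δx|,|Δy|)+1 lattice points, so counting each shared vertex once the boundary has gcd(2,4) + gcd(7,1) + gcd(5,3) = 2+1+1 = 4.
Pick's theorem gives I = A − B/2 + 1 = 13 − 4/2 + 1 = 12.

12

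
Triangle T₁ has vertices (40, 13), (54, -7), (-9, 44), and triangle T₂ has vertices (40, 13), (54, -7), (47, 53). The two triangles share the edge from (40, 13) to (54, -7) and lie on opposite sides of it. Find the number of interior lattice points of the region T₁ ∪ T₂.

621

The union is the simple quadrilateral with vertices (40, 13), (-9, 44), (54, -7), (47, 53) in order.
The shoelace formula gives twice the area as |(40·44 − (-9)·13) + ((-9)·(-7) − 54·44) + (54·53 − 47·(-7)) + (47·13 − 40·53)| = 1246, so the area is 623.
Along each edge there are gcd(|Δx|,|Δy|)+1 lattice points, so counting each shared vertex once the boundary has gcd(49,31) + gcd(63,51) + gcd(7,60) + gcd(7,40) = 1+3+1+1 = 6.
By Pick's theorem I = A − B/2 + 1 = 623 − 6/2 + 1 = 621.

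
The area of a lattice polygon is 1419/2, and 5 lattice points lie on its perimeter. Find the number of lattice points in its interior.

Pick's theorem A = I + B/2 − 1 rearranges to I = A − B/2 + 1 = 1419/2 − 5/2 + 1 = 708.

708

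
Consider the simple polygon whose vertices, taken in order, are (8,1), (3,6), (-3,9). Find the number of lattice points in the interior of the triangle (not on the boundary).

4

Using the shoelace formula, 2A = |[8·6 − 3·1] + [3·9 − (-3)·6] + [(-3)·1 − 8·9]| = 15, so the area is 15/2.
The number of boundary lattice points is Σ gcd(|Δx|,|Δy|) = gcd(5,5) + gcd(6,3) + gcd(11,8) = 5+3+1 = 9.
Pick's theorem gives I = A − B/2 + 1 = 15/2 − 9/2 + 1 = 4.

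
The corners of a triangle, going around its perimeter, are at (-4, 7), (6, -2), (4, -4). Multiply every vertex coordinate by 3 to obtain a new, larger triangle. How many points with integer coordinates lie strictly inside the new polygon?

The shoelace formula gives twice the area as |((-4)·(-2) − 6·7) + (6·(-4) − 4·(-2)) + (4·7 − (-4)·(-4))| = 38, so the area is 19.
Along each edge there are gcd(|Δx|,|Δy|)+1 lattice points, so counting each shared vertex once the boundary has gcd(10,9) + gcd(2,2) + gcd(8,11) = 1+2+1 = 4.
Scaling by 3 multiplies the area by 3² = 9 (so the new area is 171) and multiplies the boundary lattice-point count by 3, giving 12.
By Pick's theorem, the interior count of the dilated polygon is 171 − 12/2 + 1 = 166.

166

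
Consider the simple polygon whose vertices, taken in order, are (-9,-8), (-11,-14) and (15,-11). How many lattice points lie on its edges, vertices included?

6

Summing gcd(|Δx|,|Δy|) over the edges gives the boundary count: gcd(2,6) + gcd(26,3) + gcd(24,3) = 2+1+3 = 6.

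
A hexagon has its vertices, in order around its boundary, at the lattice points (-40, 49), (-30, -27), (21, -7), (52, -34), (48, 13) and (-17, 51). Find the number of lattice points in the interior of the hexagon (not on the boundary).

4578

The shoelace formula gives twice the area as |((-40)·(-27) − (-30)·49) + ((-30)·(-7) − 21·(-27)) + (21·(-34) − 52·(-7)) + (52·13 − 48·(-34)) + (48·51 − (-17)·13) + ((-17)·49 − (-40)·51)| = 9161, so the area is 9161/2.
Summing gcd(|Δx|,|Δy|) over the edges gives the boundary count: gcd(10,76) + gcd(51,20) + gcd(31,27) + gcd(4,47) + gcd(65,38) + gcd(23,2) = 2+1+1+1+1+1 = 7.
Pick's theorem gives I = A − B/2 + 1 = 9161/2 − 7/2 + 1 = 4578.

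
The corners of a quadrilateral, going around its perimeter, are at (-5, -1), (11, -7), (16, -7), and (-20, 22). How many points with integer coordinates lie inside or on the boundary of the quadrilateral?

217

Using the shoelace formula, 2A = |[(-5)·(-7) − 11·(-1)] + [11·(-7) − 16·(-7)] + [16·22 − (-20)·(-7)] + [(-20)·(-1) − (-5)·22]| = 423, so the area is 211.5.
Summing gcd(|Δx|,|Δy|) over the edges gives the boundary count: gcd(16,6) + gcd(5,0) + gcd(36,29) + gcd(15,23) = 2+5+1+1 = 9.
Pick's theorem gives I = A − B/2 + 1 = 211.5 − 9/2 + 1 = 208, so the closed region contains I + B = 208 + 9 = 217 lattice points.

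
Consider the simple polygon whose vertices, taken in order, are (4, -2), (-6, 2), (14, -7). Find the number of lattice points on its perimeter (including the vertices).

The number of boundary lattice points is Σ gcd(|Δx|,|Δy|) = gcd(10,4) + gcd(20,9) + gcd(10,5) = 2+1+5 = 8.

8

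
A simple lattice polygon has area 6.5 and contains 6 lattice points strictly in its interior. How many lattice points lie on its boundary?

3

Pick's theorem gives A = I + B/2 − 1, so B = 2(A − I + 1) = 2(6.5 − 6 + 1) = 3.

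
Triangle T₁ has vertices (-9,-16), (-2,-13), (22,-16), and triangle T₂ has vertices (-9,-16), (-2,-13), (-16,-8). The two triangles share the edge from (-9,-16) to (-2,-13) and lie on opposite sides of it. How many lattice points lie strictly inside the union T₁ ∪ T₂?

The union is the simple quadrilateral with vertices (-9,-16), (22,-16), (-2,-13), (-16,-8) in order.
Using the shoelace formula, 2A = |[(-9)·(-16) − 22·(-16)] + [22·(-13) − (-2)·(-16)] + [(-2)·(-8) − (-16)·(-13)] + [(-16)·(-16) − (-9)·(-8)]| = 170, so the area is 85.
Along each edge there are gcd(|Δx|,|Δy|)+1 lattice points, so counting each shared vertex once the boundary has gcd(31,0) + gcd(24,3) + gcd(14,5) + gcd(7,8) = 31+3+1+1 = 36.
By Pick's theorem I = A − B/2 + 1 = 85 − 36/2 + 1 = 68.

68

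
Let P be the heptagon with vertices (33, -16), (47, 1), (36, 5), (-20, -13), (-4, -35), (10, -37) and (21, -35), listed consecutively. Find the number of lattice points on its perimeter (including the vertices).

Summing gcd(|Δx|,|Δy|) over the edges gives the boundary count: gcd(14,17) + gcd(11,4) + gcd(56,18) + gcd(16,22) + gcd(14,2) + gcd(11,2) + gcd(12,19) = 1+1+2+2+2+1+1 = 10.

10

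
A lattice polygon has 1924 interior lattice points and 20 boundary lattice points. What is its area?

1933

Pick's theorem states A = I + B/2 − 1, so A = 1924 + 20/2 − 1 = 1933.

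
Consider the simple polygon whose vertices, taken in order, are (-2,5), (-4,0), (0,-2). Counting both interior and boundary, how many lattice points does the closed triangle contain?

15

Using the shoelace formula, 2A = |((-2)·0 − (-4)·5) + ((-4)·(-2) − 0·0) + (0·5 − (-2)·(-2))| = 24, so the area is 12.
Along each edge there are gcd(|Δx|,|Δy|)+1 lattice points, so counting each shared vertex once the boundary has gcd(2,5) + gcd(4,2) + gcd(2,7) = 1+2+1 = 4.
Pick's theorem gives I = A − B/2 + 1 = 12 − 4/2 + 1 = 11, so the closed region contains I + B = 11 + 4 = 15 lattice points.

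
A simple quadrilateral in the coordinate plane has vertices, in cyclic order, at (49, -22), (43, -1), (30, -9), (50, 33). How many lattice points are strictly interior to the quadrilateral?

By the shoelace formula, twice the signed area is |(49·(-1) − 43·(-22)) + (43·(-9) − 30·(-1)) + (30·33 − 50·(-9)) + (50·(-22) − 49·33)| = 737, so the area is 737/2.
Summing gcd(|Δx|,|Δy|) over the edges gives the boundary count: gcd(6,21) + gcd(13,8) + gcd(20,42) + gcd(1,55) = 3+1+2+1 = 7.
Pick's theorem gives I = A − B/2 + 1 = 737/2 − 7/2 + 1 = 366.

366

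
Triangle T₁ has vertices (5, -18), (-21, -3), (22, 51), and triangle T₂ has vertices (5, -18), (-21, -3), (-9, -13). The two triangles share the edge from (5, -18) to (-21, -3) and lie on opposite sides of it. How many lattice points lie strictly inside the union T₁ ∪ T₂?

The union is the simple quadrilateral with vertices (5, -18), (22, 51), (-21, -3), (-9, -13) in order.
The shoelace formula gives twice the area as |(5·51 − 22·(-18)) + (22·(-3) − (-21)·51) + ((-21)·(-13) − (-9)·(-3)) + ((-9)·(-18) − 5·(-13))| = 2129, so the area is 2129/2.
Along each edge there are gcd(|Δx|,|Δy|)+1 lattice points, so counting each shared vertex once the boundary has gcd(17,69) + gcd(43,54) + gcd(12,10) + gcd(14,5) = 1+1+2+1 = 5.
By Pick's theorem I = A − B/2 + 1 = 2129/2 − 5/2 + 1 = 1063.

1063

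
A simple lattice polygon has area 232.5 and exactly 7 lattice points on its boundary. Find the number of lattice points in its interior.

Pick's theorem A = I + B/2 − 1 rearranges to I = A − B/2 + 1 = 232.5 − 7/2 + 1 = 230.

230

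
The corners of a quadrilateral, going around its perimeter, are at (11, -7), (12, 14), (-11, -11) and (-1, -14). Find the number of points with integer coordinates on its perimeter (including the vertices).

Along each edge there are gcd(|Δx|,|Δy|)+1 lattice points, so counting each shared vertex once the boundary has gcd(1,21) + gcd(23,25) + gcd(10,3) + gcd(12,7) = 1+1+1+1 = 4.

4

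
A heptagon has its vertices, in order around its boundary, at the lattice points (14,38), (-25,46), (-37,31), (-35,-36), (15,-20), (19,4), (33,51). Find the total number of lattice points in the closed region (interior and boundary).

The shoelace formula gives twice the area as |[14·46 − (-25)·38] + [(-25)·31 − (-37)·46] + [(-37)·(-36) − (-35)·31] + [(-35)·(-20) − 15·(-36)] + [15·4 − 19·(-20)] + [19·51 − 33·4] + [33·38 − 14·51]| = 7995, so the area is 3997.5.
The number of boundary lattice points is Σ gcd(|Δx|,|Δy|) = gcd(39,8) + gcd(12,15) + gcd(2,67) + gcd(50,16) + gcd(4,24) + gcd(14,47) + gcd(19,13) = 1+3+1+2+4+1+1 = 13.
Pick's theorem gives I = A − B/2 + 1 = 3997.5 − 13/2 + 1 = 3992, so the closed region contains I + B = 3992 + 13 = 4005 lattice points.

4005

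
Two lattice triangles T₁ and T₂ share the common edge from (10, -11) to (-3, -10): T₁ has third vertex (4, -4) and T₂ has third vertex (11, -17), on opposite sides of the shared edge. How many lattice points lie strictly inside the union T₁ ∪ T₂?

77

The union is the simple quadrilateral with vertices (10, -11), (4, -4), (-3, -10), (11, -17) in order.
Using the shoelace formula, 2A = |(10·(-4) − 4·(-11)) + (4·(-10) − (-3)·(-4)) + ((-3)·(-17) − 11·(-10)) + (11·(-11) − 10·(-17))| = 162, so the area is 81.
Summing gcd(|Δx|,|Δy|) over the edges gives the boundary count: gcd(6,7) + gcd(7,6) + gcd(14,7) + gcd(1,6) = 1+1+7+1 = 10.
By Pick's theorem I = A − B/2 + 1 = 81 − 10/2 + 1 = 77.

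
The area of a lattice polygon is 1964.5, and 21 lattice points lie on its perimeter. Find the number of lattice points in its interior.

1955

From Pick's theorem, I = A − B/2 + 1 = 1964.5 − 21/2 + 1 = 1955.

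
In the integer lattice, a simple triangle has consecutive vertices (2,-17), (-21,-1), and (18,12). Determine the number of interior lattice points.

The shoelace formula gives twice the area as |(2·(-1) − (-21)·(-17)) + ((-21)·12 − 18·(-1)) + (18·(-17) − 2·12)| = 923, so the area is 923/2.
Along each edge there are gcd(|Δx|,|Δy|)+1 lattice points, so counting each shared vertex once the boundary has gcd(23,16) + gcd(39,13) + gcd(16,29) = 1+13+1 = 15.
By Pick's theorem A = I + B/2 − 1, so I = 923/2 − 15/2 + 1 = 455.

455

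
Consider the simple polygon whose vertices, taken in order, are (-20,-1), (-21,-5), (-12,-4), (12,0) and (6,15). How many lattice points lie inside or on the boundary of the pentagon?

The shoelace formula gives twice the area as |[(-20)·(-5) − (-21)·(-1)] + [(-21)·(-4) − (-12)·(-5)] + [(-12)·0 − 12·(-4)] + [12·15 − 6·0] + [6·(-1) − (-20)·15]| = 625, so the area is 625/2.
Along each edge there are gcd(|Δx|,|Δy|)+1 lattice points, so counting each shared vertex once the boundary has gcd(1,4) + gcd(9,1) + gcd(24,4) + gcd(6,15) + gcd(26,16) = 1+1+4+3+2 = 11.
Pick's theorem gives I = A − B/2 + 1 = 625/2 − 11/2 + 1 = 308, so the closed region contains I + B = 308 + 11 = 319 lattice points.

319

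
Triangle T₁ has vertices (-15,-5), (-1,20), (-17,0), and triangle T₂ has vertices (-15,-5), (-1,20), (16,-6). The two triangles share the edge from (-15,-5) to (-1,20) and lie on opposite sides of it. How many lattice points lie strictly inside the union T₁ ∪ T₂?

452

The union is the simple quadrilateral with vertices (-15,-5), (-17,0), (-1,20), (16,-6) in order.
Using the shoelace formula, 2A = |((-15)·0 − (-17)·(-5)) + ((-17)·20 − (-1)·0) + ((-1)·(-6) − 16·20) + (16·(-5) − (-15)·(-6))| = 909, so the area is 909/2.
Along each edge there are gcd(|Δx|,|Δy|)+1 lattice points, so counting each shared vertex once the boundary has gcd(2,5) + gcd(16,20) + gcd(17,26) + gcd(31,1) = 1+4+1+1 = 7.
By Pick's theorem I = A − B/2 + 1 = 909/2 − 7/2 + 1 = 452.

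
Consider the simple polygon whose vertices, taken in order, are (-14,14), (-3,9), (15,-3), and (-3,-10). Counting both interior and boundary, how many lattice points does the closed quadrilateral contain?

By the shoelace formula, twice the signed area is |((-14)·9 − (-3)·14) + ((-3)·(-3) − 15·9) + (15·(-10) − (-3)·(-3)) + ((-3)·14 − (-14)·(-10))| = 551, so the area is 275.5.
The number of boundary lattice points is Σ gcd(|Δx|,|Δy|) = gcd(11,5) + gcd(18,12) + gcd(18,7) + gcd(11,24) = 1+6+1+1 = 9.
Pick's theorem gives I = A − B/2 + 1 = 275.5 − 9/2 + 1 = 272, so the closed region contains I + B = 272 + 9 = 281 lattice points.

281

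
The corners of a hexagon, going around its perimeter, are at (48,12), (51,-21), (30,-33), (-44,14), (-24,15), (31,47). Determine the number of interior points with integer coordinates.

Using the shoelace formula, 2A = |[48·(-21) − 51·12] + [51·(-33) − 30·(-21)] + [30·14 − (-44)·(-33)] + [(-44)·15 − (-24)·14] + [(-24)·47 − 31·15] + [31·12 − 48·47]| = 7506, so the area is 3753.
Along each edge there are gcd(|Δx|,|Δy|)+1 lattice points, so counting each shared vertex once the boundary has gcd(3,33) + gcd(21,12) + gcd(74,47) + gcd(20,1) + gcd(55,32) + gcd(17,35) = 3+3+1+1+1+1 = 10.
Pick's theorem gives I = A − B/2 + 1 = 3753 − 10/2 + 1 = 3749.

3749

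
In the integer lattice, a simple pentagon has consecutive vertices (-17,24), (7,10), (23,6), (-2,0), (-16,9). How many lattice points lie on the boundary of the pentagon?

9

Along each edge there are gcd(|Δx|,|Δy|)+1 lattice points, so counting each shared vertex once the boundary has gcd(24,14) + gcd(16,4) + gcd(25,6) + gcd(14,9) + gcd(1,15) = 2+4+1+1+1 = 9.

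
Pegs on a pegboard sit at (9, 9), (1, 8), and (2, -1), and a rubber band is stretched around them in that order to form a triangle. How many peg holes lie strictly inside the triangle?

36

By the shoelace formula, twice the signed area is |[9·8 − 1·9] + [1·(-1) − 2·8] + [2·9 − 9·(-1)]| = 73, so the area is 36.5.
Along each edge there are gcd(|Δx|,|Δy|)+1 lattice points, so counting each shared vertex once the boundary has gcd(8,1) + gcd(1,9) + gcd(7,10) = 1+1+1 = 3.
Pick's theorem gives I = A − B/2 + 1 = 36.5 − 3/2 + 1 = 36.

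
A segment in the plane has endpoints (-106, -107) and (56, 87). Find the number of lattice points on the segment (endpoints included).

3

The number of lattice points on a segment between lattice points is gcd(|Δx|,|Δy|) + 1 = gcd(162,194) + 1 = 2 + 1 = 3.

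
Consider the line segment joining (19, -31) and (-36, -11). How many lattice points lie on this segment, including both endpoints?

6

The number of lattice points on a segment between lattice points is gcd(|Δx|,|Δy|) + 1 = gcd(55,20) + 1 = 5 + 1 = 6.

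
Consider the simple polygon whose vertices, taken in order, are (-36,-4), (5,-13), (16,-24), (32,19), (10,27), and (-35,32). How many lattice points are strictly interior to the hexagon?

By the shoelace formula, twice the signed area is |[(-36)·(-13) − 5·(-4)] + [5·(-24) − 16·(-13)] + [16·19 − 32·(-24)] + [32·27 − 10·19] + [10·32 − (-35)·27] + [(-35)·(-4) − (-36)·32]| = 4879, so the area is 2439.5.
Summing gcd(|Δx|,|Δy|) over the edges gives the boundary count: gcd(41,9) + gcd(11,11) + gcd(16,43) + gcd(22,8) + gcd(45,5) + gcd(1,36) = 1+11+1+2+5+1 = 21.
By Pick's theorem A = I + B/2 − 1, so I = 2439.5 − 21/2 + 1 = 2430.

2430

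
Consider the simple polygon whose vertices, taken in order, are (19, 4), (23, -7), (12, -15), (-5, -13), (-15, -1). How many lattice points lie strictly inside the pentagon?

Using the shoelace formula, 2A = |(19·(-7) − 23·4) + (23·(-15) − 12·(-7)) + (12·(-13) − (-5)·(-15)) + ((-5)·(-1) − (-15)·(-13)) + ((-15)·4 − 19·(-1))| = 948, so the area is 474.
The number of boundary lattice points is Σ gcd(|Δx|,|Δy|) = gcd(4,11) + gcd(11,8) + gcd(17,2) + gcd(10,12) + gcd(34,5) = 1+1+1+2+1 = 6.
Pick's theorem gives I = A − B/2 + 1 = 474 − 6/2 + 1 = 472.

472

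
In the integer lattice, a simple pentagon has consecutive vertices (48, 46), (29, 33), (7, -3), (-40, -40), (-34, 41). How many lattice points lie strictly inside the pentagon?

3497

By the shoelace formula, twice the signed area is |[48·33 − 29·46] + [29·(-3) − 7·33] + [7·(-40) − (-40)·(-3)] + [(-40)·41 − (-34)·(-40)] + [(-34)·46 − 48·41]| = 7000, so the area is 3500.
Along each edge there are gcd(|Δx|,|Δy|)+1 lattice points, so counting each shared vertex once the boundary has gcd(19,13) + gcd(22,36) + gcd(47,37) + gcd(6,81) + gcd(82,5) = 1+2+1+3+1 = 8.
Pick's theorem gives I = A − B/2 + 1 = 3500 − 8/2 + 1 = 3497.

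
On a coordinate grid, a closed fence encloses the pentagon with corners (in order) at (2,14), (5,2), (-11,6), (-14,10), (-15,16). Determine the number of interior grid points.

174

By the shoelace formula, twice the signed area is |(2·2 − 5·14) + (5·6 − (-11)·2) + ((-11)·10 − (-14)·6) + ((-14)·16 − (-15)·10) + ((-15)·14 − 2·16)| = 356, so the area is 178.
Along each edge there are gcd(|Δx|,|Δy|)+1 lattice points, so counting each shared vertex once the boundary has gcd(3,12) + gcd(16,4) + gcd(3,4) + gcd(1,6) + gcd(17,2) = 3+4+1+1+1 = 10.
Pick's theorem gives I = A − B/2 + 1 = 178 − 10/2 + 1 = 174.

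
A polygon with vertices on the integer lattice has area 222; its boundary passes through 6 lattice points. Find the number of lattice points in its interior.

220

From Pick's theorem, I = A − B/2 + 1 = 222 − 6/2 + 1 = 220.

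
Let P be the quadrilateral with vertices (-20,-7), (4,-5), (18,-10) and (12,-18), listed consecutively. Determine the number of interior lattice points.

233

Using the shoelace formula, 2A = |((-20)·(-5) − 4·(-7)) + (4·(-10) − 18·(-5)) + (18·(-18) − 12·(-10)) + (12·(-7) − (-20)·(-18))| = 470, so the area is 235.
Along each edge there are gcd(|Δx|,|Δy|)+1 lattice points, so counting each shared vertex once the boundary has gcd(24,2) + gcd(14,5) + gcd(6,8) + gcd(32,11) = 2+1+2+1 = 6.
By Pick's theorem A = I + B/2 − 1, so I = 235 − 6/2 + 1 = 233.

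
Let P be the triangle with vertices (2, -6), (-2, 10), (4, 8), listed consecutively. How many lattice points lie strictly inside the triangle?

41

The shoelace formula gives twice the area as |(2·10 − (-2)·(-6)) + ((-2)·8 − 4·10) + (4·(-6) − 2·8)| = 88, so the area is 44.
Summing gcd(|Δx|,|Δy|) over the edges gives the boundary count: gcd(4,16) + gcd(6,2) + gcd(2,14) = 4+2+2 = 8.
Pick's theorem gives I = A − B/2 + 1 = 44 − 8/2 + 1 = 41.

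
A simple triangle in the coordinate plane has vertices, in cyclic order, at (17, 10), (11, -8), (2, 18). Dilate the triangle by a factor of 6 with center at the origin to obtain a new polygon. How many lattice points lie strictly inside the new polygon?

5701

The shoelace formula gives twice the area as |[17·(-8) − 11·10] + [11·18 − 2·(-8)] + [2·10 − 17·18]| = 318, so the area is 159.
Summing gcd(|Δx|,|Δy|) over the edges gives the boundary count: gcd(6,18) + gcd(9,26) + gcd(15,8) = 6+1+1 = 8.
Scaling by 6 multiplies the area by 6² = 36 (so the new area is 5724) and multiplies the boundary lattice-point count by 6, giving 48.
By Pick's theorem, the interior count of the dilated polygon is 5724 − 48/2 + 1 = 5701.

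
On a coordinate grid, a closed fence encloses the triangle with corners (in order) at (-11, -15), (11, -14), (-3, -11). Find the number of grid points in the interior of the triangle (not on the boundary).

Using the shoelace formula, 2A = |[(-11)·(-14) − 11·(-15)] + [11·(-11) − (-3)·(-14)] + [(-3)·(-15) − (-11)·(-11)]| = 80, so the area is 40.
Summing gcd(|Δx|,|Δy|) over the edges gives the boundary count: gcd(22,1) + gcd(14,3) + gcd(8,4) = 1+1+4 = 6.
Pick's theorem gives I = A − B/2 + 1 = 40 − 6/2 + 1 = 38.

38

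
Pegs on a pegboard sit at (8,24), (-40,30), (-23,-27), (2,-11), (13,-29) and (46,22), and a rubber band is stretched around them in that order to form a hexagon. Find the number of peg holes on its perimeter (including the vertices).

14

The number of boundary lattice points is Σ gcd(|Δx|,|Δy|) = gcd(48,6) + gcd(17,57) + gcd(25,16) + gcd(11,18) + gcd(33,51) + gcd(38,2) = 6+1+1+1+3+2 = 14.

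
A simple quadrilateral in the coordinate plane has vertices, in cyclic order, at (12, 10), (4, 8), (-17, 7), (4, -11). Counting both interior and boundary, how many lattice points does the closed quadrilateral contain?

By the shoelace formula, twice the signed area is |[12·8 − 4·10] + [4·7 − (-17)·8] + [(-17)·(-11) − 4·7] + [4·10 − 12·(-11)]| = 551, so the area is 551/2.
Along each edge there are gcd(|Δx|,|Δy|)+1 lattice points, so counting each shared vertex once the boundary has gcd(8,2) + gcd(21,1) + gcd(21,18) + gcd(8,21) = 2+1+3+1 = 7.
Pick's theorem gives I = A − B/2 + 1 = 551/2 − 7/2 + 1 = 273, so the closed region contains I + B = 273 + 7 = 280 lattice points.

280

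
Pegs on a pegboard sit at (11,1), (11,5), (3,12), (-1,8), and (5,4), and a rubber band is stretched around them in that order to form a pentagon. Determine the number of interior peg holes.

51

The shoelace formula gives twice the area as |(11·5 − 11·1) + (11·12 − 3·5) + (3·8 − (-1)·12) + ((-1)·4 − 5·8) + (5·1 − 11·4)| = 114, so the area is 57.
Along each edge there are gcd(|Δx|,|Δy|)+1 lattice points, so counting each shared vertex once the boundary has gcd(0,4) + gcd(8,7) + gcd(4,4) + gcd(6,4) + gcd(6,3) = 4+1+4+2+3 = 14.
Pick's theorem gives I = A − B/2 + 1 = 57 − 14/2 + 1 = 51.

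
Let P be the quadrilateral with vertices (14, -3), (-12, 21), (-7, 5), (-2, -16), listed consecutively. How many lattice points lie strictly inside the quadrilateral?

Using the shoelace formula, 2A = |(14·21 − (-12)·(-3)) + ((-12)·5 − (-7)·21) + ((-7)·(-16) − (-2)·5) + ((-2)·(-3) − 14·(-16))| = 697, so the area is 348.5.
Summing gcd(|Δx|,|Δy|) over the edges gives the boundary count: gcd(26,24) + gcd(5,16) + gcd(5,21) + gcd(16,13) = 2+1+1+1 = 5.
By Pick's theorem A = I + B/2 − 1, so I = 348.5 − 5/2 + 1 = 347.

347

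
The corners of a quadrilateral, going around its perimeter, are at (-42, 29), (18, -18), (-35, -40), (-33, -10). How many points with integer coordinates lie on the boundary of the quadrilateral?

7

Summing gcd(|Δx|,|Δy|) over the edges gives the boundary count: gcd(60,47) + gcd(53,22) + gcd(2,30) + gcd(9,39) = 1+1+2+3 = 7.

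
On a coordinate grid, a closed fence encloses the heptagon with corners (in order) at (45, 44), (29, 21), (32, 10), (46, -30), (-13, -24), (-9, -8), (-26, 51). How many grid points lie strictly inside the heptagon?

3918

The shoelace formula gives twice the area as |[45·21 − 29·44] + [29·10 − 32·21] + [32·(-30) − 46·10] + [46·(-24) − (-13)·(-30)] + [(-13)·(-8) − (-9)·(-24)] + [(-9)·51 − (-26)·(-8)] + [(-26)·44 − 45·51]| = 7845, so the area is 7845/2.
The number of boundary lattice points is Σ gcd(|Δx|,|Δy|) = gcd(16,23) + gcd(3,11) + gcd(14,40) + gcd(59,6) + gcd(4,16) + gcd(17,59) + gcd(71,7) = 1+1+2+1+4+1+1 = 11.
Pick's theorem gives I = A − B/2 + 1 = 7845/2 − 11/2 + 1 = 3918.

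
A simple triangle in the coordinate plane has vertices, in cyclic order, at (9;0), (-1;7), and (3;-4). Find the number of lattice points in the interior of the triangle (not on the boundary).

By the shoelace formula, twice the signed area is |(9·7 − (-1)·0) + ((-1)·(-4) − 3·7) + (3·0 − 9·(-4))| = 82, so the area is 41.
Along each edge there are gcd(|Δx|,|Δy|)+1 lattice points, so counting each shared vertex once the boundary has gcd(10,7) + gcd(4,11) + gcd(6,4) = 1+1+2 = 4.
By Pick's theorem A = I + B/2 − 1, so I = 41 − 4/2 + 1 = 40.

40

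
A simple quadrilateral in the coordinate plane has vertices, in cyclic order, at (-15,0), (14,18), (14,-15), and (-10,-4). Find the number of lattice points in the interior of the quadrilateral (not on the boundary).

By the shoelace formula, twice the signed area is |((-15)·18 − 14·0) + (14·(-15) − 14·18) + (14·(-4) − (-10)·(-15)) + ((-10)·0 − (-15)·(-4))| = 998, so the area is 499.
Along each edge there are gcd(|Δx|,|Δy|)+1 lattice points, so counting each shared vertex once the boundary has gcd(29,18) + gcd(0,33) + gcd(24,11) + gcd(5,4) = 1+33+1+1 = 36.
By Pick's theorem A = I + B/2 − 1, so I = 499 − 36/2 + 1 = 482.

482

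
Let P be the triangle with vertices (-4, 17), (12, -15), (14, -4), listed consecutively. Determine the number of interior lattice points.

111

Using the shoelace formula, 2A = |((-4)·(-15) − 12·17) + (12·(-4) − 14·(-15)) + (14·17 − (-4)·(-4))| = 240, so the area is 120.
Summing gcd(|Δx|,|Δy|) over the edges gives the boundary count: gcd(16,32) + gcd(2,11) + gcd(18,21) = 16+1+3 = 20.
Pick's theorem gives I = A − B/2 + 1 = 120 − 20/2 + 1 = 111.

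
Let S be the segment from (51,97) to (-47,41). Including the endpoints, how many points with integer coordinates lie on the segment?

The number of lattice points on a segment between lattice points is gcd(|Δx|,|Δy|) + 1 = gcd(98,56) + 1 = 14 + 1 = 15.

15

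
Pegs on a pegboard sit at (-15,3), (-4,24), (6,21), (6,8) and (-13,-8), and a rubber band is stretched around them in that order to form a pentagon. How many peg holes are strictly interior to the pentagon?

Using the shoelace formula, 2A = |((-15)·24 − (-4)·3) + ((-4)·21 − 6·24) + (6·8 − 6·21) + (6·(-8) − (-13)·8) + ((-13)·3 − (-15)·(-8))| = 757, so the area is 378.5.
Along each edge there are gcd(|Δx|,|Δy|)+1 lattice points, so counting each shared vertex once the boundary has gcd(11,21) + gcd(10,3) + gcd(0,13) + gcd(19,16) + gcd(2,11) = 1+1+13+1+1 = 17.
Pick's theorem gives I = A − B/2 + 1 = 378.5 − 17/2 + 1 = 371.

371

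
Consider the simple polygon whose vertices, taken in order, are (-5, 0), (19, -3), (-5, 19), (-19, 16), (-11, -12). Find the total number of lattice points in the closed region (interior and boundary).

Using the shoelace formula, 2A = |[(-5)·(-3) − 19·0] + [19·19 − (-5)·(-3)] + [(-5)·16 − (-19)·19] + [(-19)·(-12) − (-11)·16] + [(-11)·0 − (-5)·(-12)]| = 986, so the area is 493.
The number of boundary lattice points is Σ gcd(|Δx|,|Δy|) = gcd(24,3) + gcd(24,22) + gcd(14,3) + gcd(8,28) + gcd(6,12) = 3+2+1+4+6 = 16.
Pick's theorem gives I = A − B/2 + 1 = 493 − 16/2 + 1 = 486, so the closed region contains I + B = 486 + 16 = 502 lattice points.

502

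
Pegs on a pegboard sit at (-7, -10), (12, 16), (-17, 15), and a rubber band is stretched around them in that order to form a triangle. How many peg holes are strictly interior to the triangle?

By the shoelace formula, twice the signed area is |((-7)·16 − 12·(-10)) + (12·15 − (-17)·16) + ((-17)·(-10) − (-7)·15)| = 735, so the area is 735/2.
Summing gcd(|Δx|,|Δy|) over the edges gives the boundary count: gcd(19,26) + gcd(29,1) + gcd(10,25) = 1+1+5 = 7.
By Pick's theorem A = I + B/2 − 1, so I = 735/2 − 7/2 + 1 = 365.

365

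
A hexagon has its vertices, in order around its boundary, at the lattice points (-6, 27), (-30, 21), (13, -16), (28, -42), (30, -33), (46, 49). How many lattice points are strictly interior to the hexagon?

By the shoelace formula, twice the signed area is |[(-6)·21 − (-30)·27] + [(-30)·(-16) − 13·21] + [13·(-42) − 28·(-16)] + [28·(-33) − 30·(-42)] + [30·49 − 46·(-33)] + [46·27 − (-6)·49]| = 5653, so the area is 5653/2.
Along each edge there are gcd(|Δx|,|Δy|)+1 lattice points, so counting each shared vertex once the boundary has gcd(24,6) + gcd(43,37) + gcd(15,26) + gcd(2,9) + gcd(16,82) + gcd(52,22) = 6+1+1+1+2+2 = 13.
Pick's theorem gives I = A − B/2 + 1 = 5653/2 − 13/2 + 1 = 2821.

2821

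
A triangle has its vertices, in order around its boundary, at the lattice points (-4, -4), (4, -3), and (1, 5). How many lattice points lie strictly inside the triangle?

33

The shoelace formula gives twice the area as |[(-4)·(-3) − 4·(-4)] + [4·5 − 1·(-3)] + [1·(-4) − (-4)·5]| = 67, so the area is 33.5.
Summing gcd(|Δx|,|Δy|) over the edges gives the boundary count: gcd(8,1) + gcd(3,8) + gcd(5,9) = 1+1+1 = 3.
By Pick's theorem A = I + B/2 − 1, so I = 33.5 − 3/2 + 1 = 33.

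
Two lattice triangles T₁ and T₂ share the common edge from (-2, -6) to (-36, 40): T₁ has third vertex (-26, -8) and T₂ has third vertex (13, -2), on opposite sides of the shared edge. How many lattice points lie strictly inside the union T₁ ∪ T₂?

The union is the simple quadrilateral with vertices (-2, -6), (-26, -8), (-36, 40), (13, -2) in order.
By the shoelace formula, twice the signed area is |((-2)·(-8) − (-26)·(-6)) + ((-26)·40 − (-36)·(-8)) + ((-36)·(-2) − 13·40) + (13·(-6) − (-2)·(-2))| = 1998, so the area is 999.
The number of boundary lattice points is Σ gcd(|Δx|,|Δy|) = gcd(24,2) + gcd(10,48) + gcd(49,42) + gcd(15,4) = 2+2+7+1 = 12.
By Pick's theorem I = A − B/2 + 1 = 999 − 12/2 + 1 = 994.

994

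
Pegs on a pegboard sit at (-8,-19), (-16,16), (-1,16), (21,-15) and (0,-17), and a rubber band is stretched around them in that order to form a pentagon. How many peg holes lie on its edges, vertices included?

20

Along each edge there are gcd(|Δx|,|Δy|)+1 lattice points, so counting each shared vertex once the boundary has gcd(8,35) + gcd(15,0) + gcd(22,31) + gcd(21,2) + gcd(8,2) = 1+15+1+1+2 = 20.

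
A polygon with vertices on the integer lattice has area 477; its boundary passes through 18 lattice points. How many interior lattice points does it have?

469

Pick's theorem A = I + B/2 − 1 rearranges to I = A − B/2 + 1 = 477 − 18/2 + 1 = 469.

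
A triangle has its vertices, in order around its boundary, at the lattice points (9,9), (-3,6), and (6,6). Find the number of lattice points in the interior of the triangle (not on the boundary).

7

Using the shoelace formula, 2A = |(9·6 − (-3)·9) + ((-3)·6 − 6·6) + (6·9 − 9·6)| = 27, so the area is 13.5.
Summing gcd(|Δx|,|Δy|) over the edges gives the boundary count: gcd(12,3) + gcd(9,0) + gcd(3,3) = 3+9+3 = 15.
By Pick's theorem A = I + B/2 − 1, so I = 13.5 − 15/2 + 1 = 7.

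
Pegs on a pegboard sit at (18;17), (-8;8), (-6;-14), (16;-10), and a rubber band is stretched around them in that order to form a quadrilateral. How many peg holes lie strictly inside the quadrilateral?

By the shoelace formula, twice the signed area is |(18·8 − (-8)·17) + ((-8)·(-14) − (-6)·8) + ((-6)·(-10) − 16·(-14)) + (16·17 − 18·(-10))| = 1176, so the area is 588.
Summing gcd(|Δx|,|Δy|) over the edges gives the boundary count: gcd(26,9) + gcd(2,22) + gcd(22,4) + gcd(2,27) = 1+2+2+1 = 6.
By Pick's theorem A = I + B/2 − 1, so I = 588 − 6/2 + 1 = 586.

586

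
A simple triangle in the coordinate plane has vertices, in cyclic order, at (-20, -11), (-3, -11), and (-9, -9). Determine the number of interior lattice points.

8

By the shoelace formula, twice the signed area is |[(-20)·(-11) − (-3)·(-11)] + [(-3)·(-9) − (-9)·(-11)] + [(-9)·(-11) − (-20)·(-9)]| = 34, so the area is 17.
Along each edge there are gcd(|Δx|,|Δy|)+1 lattice points, so counting each shared vertex once the boundary has gcd(17,0) + gcd(6,2) + gcd(11,2) = 17+2+1 = 20.
By Pick's theorem A = I + B/2 − 1, so I = 17 − 20/2 + 1 = 8.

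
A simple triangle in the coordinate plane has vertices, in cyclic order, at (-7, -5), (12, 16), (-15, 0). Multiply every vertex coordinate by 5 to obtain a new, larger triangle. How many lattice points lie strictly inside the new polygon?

By the shoelace formula, twice the signed area is |[(-7)·16 − 12·(-5)] + [12·0 − (-15)·16] + [(-15)·(-5) − (-7)·0]| = 263, so the area is 131.5.
Summing gcd(|Δx|,|Δy|) over the edges gives the boundary count: gcd(19,21) + gcd(27,16) + gcd(8,5) = 1+1+1 = 3.
Scaling by 5 multiplies the area by 5² = 25 (so the new area is 6575/2) and multiplies the boundary lattice-point count by 5, giving 15.
By Pick's theorem, the interior count of the dilated polygon is 6575/2 − 15/2 + 1 = 3281.

3281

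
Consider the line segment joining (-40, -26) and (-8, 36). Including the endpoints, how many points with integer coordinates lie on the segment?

3

The number of lattice points on a segment between lattice points is gcd(|Δx|,|Δy|) + 1 = gcd(32,62) + 1 = 2 + 1 = 3.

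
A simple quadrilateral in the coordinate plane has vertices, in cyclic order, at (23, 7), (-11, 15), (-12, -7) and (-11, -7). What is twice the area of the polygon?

770

By the shoelace formula, twice the signed area is |[23·15 − (-11)·7] + [(-11)·(-7) − (-12)·15] + [(-12)·(-7) − (-11)·(-7)] + [(-11)·7 − 23·(-7)]| = 770, so the area is 385.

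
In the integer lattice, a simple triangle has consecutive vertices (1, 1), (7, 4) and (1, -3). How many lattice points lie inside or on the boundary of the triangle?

17

The shoelace formula gives twice the area as |[1·4 − 7·1] + [7·(-3) − 1·4] + [1·1 − 1·(-3)]| = 24, so the area is 12.
The number of boundary lattice points is Σ gcd(|Δx|,|Δy|) = gcd(6,3) + gcd(6,7) + gcd(0,4) = 3+1+4 = 8.
Pick's theorem gives I = A − B/2 + 1 = 12 − 8/2 + 1 = 9, so the closed region contains I + B = 9 + 8 = 17 lattice points.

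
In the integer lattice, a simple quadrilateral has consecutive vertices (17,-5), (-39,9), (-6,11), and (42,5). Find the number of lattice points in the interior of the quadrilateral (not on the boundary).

590

By the shoelace formula, twice the signed area is |[17·9 − (-39)·(-5)] + [(-39)·11 − (-6)·9] + [(-6)·5 − 42·11] + [42·(-5) − 17·5]| = 1204, so the area is 602.
Summing gcd(|Δx|,|Δy|) over the edges gives the boundary count: gcd(56,14) + gcd(33,2) + gcd(48,6) + gcd(25,10) = 14+1+6+5 = 26.
Pick's theorem gives I = A − B/2 + 1 = 602 − 26/2 + 1 = 590.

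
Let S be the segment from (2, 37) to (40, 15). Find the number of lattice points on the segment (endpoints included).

The number of lattice points on a segment between lattice points is gcd(|Δx|,|Δy|) + 1 = gcd(38,22) + 1 = 2 + 1 = 3.

3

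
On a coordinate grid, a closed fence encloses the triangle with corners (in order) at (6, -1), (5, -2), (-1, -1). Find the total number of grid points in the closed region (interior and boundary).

9

The shoelace formula gives twice the area as |[6·(-2) − 5·(-1)] + [5·(-1) − (-1)·(-2)] + [(-1)·(-1) − 6·(-1)]| = 7, so the area is 3.5.
The number of boundary lattice points is Σ gcd(|Δx|,|Δy|) = gcd(1,1) + gcd(6,1) + gcd(7,0) = 1+1+7 = 9.
Pick's theorem gives I = A − B/2 + 1 = 3.5 − 9/2 + 1 = 0, so the closed region contains I + B = 0 + 9 = 9 lattice points.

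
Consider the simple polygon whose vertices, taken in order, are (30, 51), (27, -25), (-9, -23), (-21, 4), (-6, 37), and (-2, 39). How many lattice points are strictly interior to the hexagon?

The shoelace formula gives twice the area as |[30·(-25) − 27·51] + [27·(-23) − (-9)·(-25)] + [(-9)·4 − (-21)·(-23)] + [(-21)·37 − (-6)·4] + [(-6)·39 − (-2)·37] + [(-2)·51 − 30·39]| = 5677, so the area is 5677/2.
The number of boundary lattice points is Σ gcd(|Δx|,|Δy|) = gcd(3,76) + gcd(36,2) + gcd(12,27) + gcd(15,33) + gcd(4,2) + gcd(32,12) = 1+2+3+3+2+4 = 15.
Pick's theorem gives I = A − B/2 + 1 = 5677/2 − 15/2 + 1 = 2832.

2832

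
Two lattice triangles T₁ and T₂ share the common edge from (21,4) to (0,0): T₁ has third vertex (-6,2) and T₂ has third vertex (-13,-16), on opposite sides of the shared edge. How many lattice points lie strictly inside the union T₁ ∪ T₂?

The union is the simple quadrilateral with vertices (21,4), (-6,2), (0,0), (-13,-16) in order.
The shoelace formula gives twice the area as |[21·2 − (-6)·4] + [(-6)·0 − 0·2] + [0·(-16) − (-13)·0] + [(-13)·4 − 21·(-16)]| = 350, so the area is 175.
Summing gcd(|Δx|,|Δy|) over the edges gives the boundary count: gcd(27,2) + gcd(6,2) + gcd(13,16) + gcd(34,20) = 1+2+1+2 = 6.
By Pick's theorem I = A − B/2 + 1 = 175 − 6/2 + 1 = 173.

173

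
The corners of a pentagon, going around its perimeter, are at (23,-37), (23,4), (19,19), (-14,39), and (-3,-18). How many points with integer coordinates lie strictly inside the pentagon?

1581

Using the shoelace formula, 2A = |(23·4 − 23·(-37)) + (23·19 − 19·4) + (19·39 − (-14)·19) + ((-14)·(-18) − (-3)·39) + ((-3)·(-37) − 23·(-18))| = 3205, so the area is 1602.5.
Summing gcd(|Δx|,|Δy|) over the edges gives the boundary count: gcd(0,41) + gcd(4,15) + gcd(33,20) + gcd(11,57) + gcd(26,19) = 41+1+1+1+1 = 45.
Pick's theorem gives I = A − B/2 + 1 = 1602.5 − 45/2 + 1 = 1581.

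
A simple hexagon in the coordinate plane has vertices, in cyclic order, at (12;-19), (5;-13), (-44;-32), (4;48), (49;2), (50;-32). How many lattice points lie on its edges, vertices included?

The number of boundary lattice points is Σ gcd(|Δx|,|Δy|) = gcd(7,6) + gcd(49,19) + gcd(48,80) + gcd(45,46) + gcd(1,34) + gcd(38,13) = 1+1+16+1+1+1 = 21.

21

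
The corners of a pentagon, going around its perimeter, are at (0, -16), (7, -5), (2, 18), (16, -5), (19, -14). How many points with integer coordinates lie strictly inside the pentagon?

By the shoelace formula, twice the signed area is |(0·(-5) − 7·(-16)) + (7·18 − 2·(-5)) + (2·(-5) − 16·18) + (16·(-14) − 19·(-5)) + (19·(-16) − 0·(-14))| = 483, so the area is 241.5.
Along each edge there are gcd(|Δx|,|Δy|)+1 lattice points, so counting each shared vertex once the boundary has gcd(7,11) + gcd(5,23) + gcd(14,23) + gcd(3,9) + gcd(19,2) = 1+1+1+3+1 = 7.
Pick's theorem gives I = A − B/2 + 1 = 241.5 − 7/2 + 1 = 239.

239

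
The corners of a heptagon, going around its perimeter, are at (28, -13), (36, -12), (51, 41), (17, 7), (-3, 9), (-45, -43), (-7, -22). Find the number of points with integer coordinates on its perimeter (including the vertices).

42

The number of boundary lattice points is Σ gcd(|Δx|,|Δy|) = gcd(8,1) + gcd(15,53) + gcd(34,34) + gcd(20,2) + gcd(42,52) + gcd(38,21) + gcd(35,9) = 1+1+34+2+2+1+1 = 42.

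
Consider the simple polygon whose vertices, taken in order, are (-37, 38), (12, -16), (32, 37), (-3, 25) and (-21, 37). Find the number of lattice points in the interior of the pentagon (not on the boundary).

1490

Using the shoelace formula, 2A = |[(-37)·(-16) − 12·38] + [12·37 − 32·(-16)] + [32·25 − (-3)·37] + [(-3)·37 − (-21)·25] + [(-21)·38 − (-37)·37]| = 2988, so the area is 1494.
Summing gcd(|Δx|,|Δy|) over the edges gives the boundary count: gcd(49,54) + gcd(20,53) + gcd(35,12) + gcd(18,12) + gcd(16,1) = 1+1+1+6+1 = 10.
Pick's theorem gives I = A − B/2 + 1 = 1494 − 10/2 + 1 = 1490.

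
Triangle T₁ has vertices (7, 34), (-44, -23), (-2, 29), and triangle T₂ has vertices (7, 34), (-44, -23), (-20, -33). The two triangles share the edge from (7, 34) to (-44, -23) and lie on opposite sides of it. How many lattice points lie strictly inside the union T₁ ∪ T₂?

1066

The union is the simple quadrilateral with vertices (7, 34), (-2, 29), (-44, -23), (-20, -33) in order.
By the shoelace formula, twice the signed area is |[7·29 − (-2)·34] + [(-2)·(-23) − (-44)·29] + [(-44)·(-33) − (-20)·(-23)] + [(-20)·34 − 7·(-33)]| = 2136, so the area is 1068.
The number of boundary lattice points is Σ gcd(|Δx|,|Δy|) = gcd(9,5) + gcd(42,52) + gcd(24,10) + gcd(27,67) = 1+2+2+1 = 6.
By Pick's theorem I = A − B/2 + 1 = 1068 − 6/2 + 1 = 1066.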